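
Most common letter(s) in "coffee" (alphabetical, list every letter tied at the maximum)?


Word: "coffee"
Letter counts:
  'c': 1
  'e': 2
  'f': 2
  'o': 1
Maximum count = 2
Most frequent = 'e', 'f' (2 times each)


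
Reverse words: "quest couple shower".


Original: "quest couple shower"
Words (1..n): quest | couple | shower
Reversed (n..1): shower | couple | quest
Result = "shower couple quest"


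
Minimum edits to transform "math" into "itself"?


Word 1: "math" (length 4)
Word 2: "itself" (length 6)
One optimal edit sequence (insert/delete/substitute each cost 1):
  1. insert 'i'  (+1)
  2. insert 't'  (+1)
  3. substitute 'm' -> 's'  (+1)
  4. substitute 'a' -> 'e'  (+1)
  5. substitute 't' -> 'l'  (+1)
  6. substitute 'h' -> 'f'  (+1)
Total edit operations: 6
Edit distance = 6


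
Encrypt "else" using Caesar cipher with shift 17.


Word: "else"
Shift: 17
Each letter → (letter + shift) mod 26:
  'e' (4) + 17 = 21 → 'v'
  'l' (11) + 17 = 2 → 'c'
  's' (18) + 17 = 9 → 'j'
  'e' (4) + 17 = 21 → 'v'
Result = "vcjv"


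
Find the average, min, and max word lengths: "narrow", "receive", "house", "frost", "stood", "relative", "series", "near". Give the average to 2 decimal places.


Lengths: "narrow"=6, "receive"=7, "house"=5, "frost"=5, "stood"=5, "relative"=8, "series"=6, "near"=4
Sum = 46, Count = 8
Average = 46/8 = 5.75
= avg=5.75, min=4, max=8


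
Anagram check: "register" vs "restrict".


Word 1: "register" → sorted: eegirrst
Word 2: "restrict" → sorted: ceirrstt
Same letters? eegirrst != ceirrstt
Anagram = No


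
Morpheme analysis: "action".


Word: "action"
Morphemes: act + -ion
Each morpheme carries meaning
= 2 morphemes


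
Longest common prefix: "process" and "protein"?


Word 1: "process"
Word 2: "protein"
Comparing from start:
  Pos 0: 'p' == 'p'
  Pos 1: 'r' == 'r'
  Pos 2: 'o' == 'o'
  Pos 3: 'c' != 't' (stop)
LCP = "pro" (length 3)


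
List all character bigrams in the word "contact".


Word: "contact" (length 7)
Number of bigrams = 7 - 2 + 1 = 6
  Position 0: "co"
  Position 1: "on"
  Position 2: "nt"
  Position 3: "ta"
  Position 4: "ac"
  Position 5: "ct"
Bigrams = "co", "on", "nt", "ta", "ac", "ct"


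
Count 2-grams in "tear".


Word: "tear" (length 4)
Number of 2-grams = length - 2 + 1 = 4 - 2 + 1
= 3


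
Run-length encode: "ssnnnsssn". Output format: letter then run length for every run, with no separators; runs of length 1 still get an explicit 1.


String: "ssnnnsssn"
Scanning for consecutive runs:
  's' x 2
  'n' x 3
  's' x 3
  'n' x 1
RLE = "s2n3s3n1"


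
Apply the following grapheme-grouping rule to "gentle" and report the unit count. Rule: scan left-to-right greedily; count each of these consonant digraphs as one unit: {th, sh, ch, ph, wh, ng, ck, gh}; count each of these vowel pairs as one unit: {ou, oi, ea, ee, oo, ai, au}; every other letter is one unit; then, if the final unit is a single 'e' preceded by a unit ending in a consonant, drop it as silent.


Word: "gentle" (6 letters)
Left-to-right scan:
  [1] 'g' (letter)
  [2] 'e' (letter)
  [3] 'n' (letter)
  [4] 't' (letter)
  [5] 'l' (letter)
  [6] 'e' (letter)
Units from scan: 6
Final unit is 'e' after a consonant -> drop as silent (-1)
Sound units = 5 units


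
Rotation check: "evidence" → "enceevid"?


Word: "evidence", Candidate: "enceevid"
Method: check if candidate is substring of word+word
"evidenceevidence" contains "enceevid"? Yes
Is rotation = Yes


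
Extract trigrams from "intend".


Word: "intend" (length 6)
Number of trigrams = 6 - 3 + 1 = 4
  Position 0: "int"
  Position 1: "nte"
  Position 2: "ten"
  Position 3: "end"
Trigrams = "int", "nte", "ten", "end"


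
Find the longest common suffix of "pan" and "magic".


Word 1: "pan"
Word 2: "magic"
Comparing from end:
  Pos -1: 'n' != 'c' (stop)
LCS = "" (length 0)


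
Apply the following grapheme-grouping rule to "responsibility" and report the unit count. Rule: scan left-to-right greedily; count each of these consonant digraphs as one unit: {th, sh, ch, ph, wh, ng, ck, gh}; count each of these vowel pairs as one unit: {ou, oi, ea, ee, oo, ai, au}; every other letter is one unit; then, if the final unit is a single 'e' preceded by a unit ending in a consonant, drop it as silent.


Word: "responsibility" (14 letters)
Left-to-right scan:
  (1) 'r' (letter)
  (2) 'e' (letter)
  (3) 's' (letter)
  (4) 'p' (letter)
  (5) 'o' (letter)
  (6) 'n' (letter)
  (7) 's' (letter)
  (8) 'i' (letter)
  (9) 'b' (letter)
  (10) 'i' (letter)
  (11) 'l' (letter)
  (12) 'i' (letter)
  (13) 't' (letter)
  (14) 'y' (letter)
Units from scan: 14
Sound units = 14 units


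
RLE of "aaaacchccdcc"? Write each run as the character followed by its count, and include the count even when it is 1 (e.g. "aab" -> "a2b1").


String: "aaaacchccdcc"
Scanning for consecutive runs:
  'a' x 4
  'c' x 2
  'h' x 1
  'c' x 2
  'd' x 1
  'c' x 2
RLE = "a4c2h1c2d1c2"


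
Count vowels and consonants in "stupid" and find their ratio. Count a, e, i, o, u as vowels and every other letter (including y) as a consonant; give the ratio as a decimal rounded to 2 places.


Word: "stupid"
Vowels (a,e,i,o,u): 2
Consonants: 4
Ratio = 2/4
= 0.50


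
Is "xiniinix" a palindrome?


Word: "xiniinix"
Reversed: "xiniinix"
Forward == Backward? xiniinix == xiniinix
Palindrome = Yes


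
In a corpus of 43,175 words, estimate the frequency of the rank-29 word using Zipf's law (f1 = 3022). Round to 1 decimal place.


Zipf's law: f(r) = f(1) / r
f(1) = 3022
f(29) = 3022 / 29
= 104.2 occurrences


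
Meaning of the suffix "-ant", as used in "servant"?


Suffix: -ant
Example: servant = serve + -ant, with a spelling change
Meaning = one who / that which


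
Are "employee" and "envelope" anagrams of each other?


Word 1: "employee" → sorted: eeelmopy
Word 2: "envelope" → sorted: eeelnopv
Same letters? eeelmopy != eeelnopv
Anagram = No


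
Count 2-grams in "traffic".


Word: "traffic" (length 7)
Number of 2-grams = length - 2 + 1 = 7 - 2 + 1
= 6


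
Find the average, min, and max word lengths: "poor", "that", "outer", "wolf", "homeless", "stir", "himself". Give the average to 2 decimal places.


Lengths: "poor"=4, "that"=4, "outer"=5, "wolf"=4, "homeless"=8, "stir"=4, "himself"=7
Sum = 36, Count = 7
Average = 36/7 = 5.14
= avg=5.14, min=4, max=8


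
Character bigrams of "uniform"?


Word: "uniform" (length 7)
Number of bigrams = 7 - 2 + 1 = 6
  Position 0: "un"
  Position 1: "ni"
  Position 2: "if"
  Position 3: "fo"
  Position 4: "or"
  Position 5: "rm"
Bigrams = "un", "ni", "if", "fo", "or", "rm"


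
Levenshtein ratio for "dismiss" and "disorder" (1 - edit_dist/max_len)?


Word 1: "dismiss" (length 7)
Word 2: "disorder" (length 8)
One optimal edit sequence:
  1. keep 'd'
  2. keep 'i'
  3. keep 's'
  4. insert 'o'  (+1)
  5. substitute 'm' -> 'r'  (+1)
  6. substitute 'i' -> 'd'  (+1)
  7. substitute 's' -> 'e'  (+1)
  8. substitute 's' -> 'r'  (+1)
Edit distance = 5
Max length = max(7, 8) = 8
Similarity = 1 - 5/8
= 0.3750


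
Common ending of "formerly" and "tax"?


Word 1: "formerly"
Word 2: "tax"
Comparing from end:
  Pos -1: 'y' != 'x' (stop)
LCS = "" (length 0)


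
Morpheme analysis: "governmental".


Word: "governmental"
Morphemes: govern + -ment + -al
Each morpheme carries meaning
= 3 morphemes


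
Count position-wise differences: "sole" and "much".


Comparing character by character (same length = 4):
  Pos 0: 's' vs 'm' !=
  Pos 1: 'o' vs 'u' !=
  Pos 2: 'l' vs 'c' !=
  Pos 3: 'e' vs 'h' !=
Hamming distance = 4


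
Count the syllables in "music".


Word: "music"
Syllable breakdown: mu · sic
Counting: 2 parts
= 2 syllables


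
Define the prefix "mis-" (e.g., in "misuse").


Prefix: mis-
Example: misuse (mis- + use)
Meaning = wrongly


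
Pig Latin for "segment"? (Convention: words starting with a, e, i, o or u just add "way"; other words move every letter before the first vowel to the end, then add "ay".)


Word: "segment"
Starts with consonant(s) → move to end, add 'ay'
Consonant cluster: "s"
Pig Latin = "egmentsay"


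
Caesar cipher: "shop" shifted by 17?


Word: "shop"
Shift: 17
Each letter → (letter + shift) mod 26:
  's' (18) + 17 = 9 → 'j'
  'h' (7) + 17 = 24 → 'y'
  'o' (14) + 17 = 5 → 'f'
  'p' (15) + 17 = 6 → 'g'
Result = "jyfg"


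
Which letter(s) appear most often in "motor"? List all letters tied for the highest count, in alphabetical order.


Word: "motor"
Letter counts:
  'm': 1
  'o': 2
  'r': 1
  't': 1
Maximum count = 2
Most frequent = 'o' (2 times each)


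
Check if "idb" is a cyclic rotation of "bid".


Word: "bid", Candidate: "idb"
Method: check if candidate is substring of word+word
"bidbid" contains "idb"? Yes
Is rotation = Yes


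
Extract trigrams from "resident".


Word: "resident" (length 8)
Number of trigrams = 8 - 3 + 1 = 6
  Position 0: "res"
  Position 1: "esi"
  Position 2: "sid"
  Position 3: "ide"
  Position 4: "den"
  Position 5: "ent"
Trigrams = "res", "esi", "sid", "ide", "den", "ent"


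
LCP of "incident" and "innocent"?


Word 1: "incident"
Word 2: "innocent"
Comparing from start:
  Pos 0: 'i' == 'i'
  Pos 1: 'n' == 'n'
  Pos 2: 'c' != 'n' (stop)
LCP = "in" (length 2)


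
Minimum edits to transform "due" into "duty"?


Word 1: "due" (length 3)
Word 2: "duty" (length 4)
One optimal edit sequence (insert/delete/substitute each cost 1):
  1. keep 'd'
  2. keep 'u'
  3. insert 't'  (+1)
  4. substitute 'e' -> 'y'  (+1)
Total edit operations: 2
Edit distance = 2


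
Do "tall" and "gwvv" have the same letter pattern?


Pattern of "tall": [0, 1, 2, 2]
Pattern of "gwvv": [0, 1, 2, 2]
Patterns match
Same pattern = Yes


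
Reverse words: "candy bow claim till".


Original: "candy bow claim till"
Words (1..n): candy | bow | claim | till
Reversed (n..1): till | claim | bow | candy
Result = "till claim bow candy"


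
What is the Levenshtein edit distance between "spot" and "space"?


Word 1: "spot" (length 4)
Word 2: "space" (length 5)
One optimal edit sequence (insert/delete/substitute each cost 1):
  1. keep 's'
  2. keep 'p'
  3. insert 'a'  (+1)
  4. substitute 'o' -> 'c'  (+1)
  5. substitute 't' -> 'e'  (+1)
Total edit operations: 3
Edit distance = 3


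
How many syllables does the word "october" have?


Word: "october"
Syllable breakdown: oc · to · ber
Counting: 3 parts
= 3 syllables


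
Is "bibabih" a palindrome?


Word: "bibabih"
Reversed: "hibabib"
Forward == Backward? bibabih != hibabib
Palindrome = No


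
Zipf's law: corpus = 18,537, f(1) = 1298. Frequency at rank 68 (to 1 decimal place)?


Zipf's law: f(r) = f(1) / r
f(1) = 1298
f(68) = 1298 / 68
= 19.1 occurrences


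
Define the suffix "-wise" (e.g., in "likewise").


Suffix: -wise
Example: likewise = like + -wise
Meaning = in the manner of


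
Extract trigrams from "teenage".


Word: "teenage" (length 7)
Number of trigrams = 7 - 3 + 1 = 5
  Position 0: "tee"
  Position 1: "een"
  Position 2: "ena"
  Position 3: "nag"
  Position 4: "age"
Trigrams = "tee", "een", "ena", "nag", "age"


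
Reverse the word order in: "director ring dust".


Original: "director ring dust"
Words (1..n): director | ring | dust
Reversed (n..1): dust | ring | director
Result = "dust ring director"


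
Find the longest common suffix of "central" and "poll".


Word 1: "central"
Word 2: "poll"
Comparing from end:
  Pos -1: 'l' == 'l'
  Pos -2: 'a' != 'l' (stop)
LCS = "l" (length 1)


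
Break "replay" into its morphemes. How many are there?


Word: "replay"
Morphemes: re- + play
Each morpheme carries meaning
= 2 morphemes


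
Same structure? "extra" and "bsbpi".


Pattern of "extra": [0, 1, 2, 3, 4]
Pattern of "bsbpi": [0, 1, 0, 2, 3]
Patterns do not match
Same pattern = No


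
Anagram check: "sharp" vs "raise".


Word 1: "sharp" → sorted: ahprs
Word 2: "raise" → sorted: aeirs
Same letters? ahprs != aeirs
Anagram = No


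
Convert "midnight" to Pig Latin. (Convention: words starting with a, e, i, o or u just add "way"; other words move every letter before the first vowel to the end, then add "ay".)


Word: "midnight"
Starts with consonant(s) → move to end, add 'ay'
Consonant cluster: "m"
Pig Latin = "idnightmay"


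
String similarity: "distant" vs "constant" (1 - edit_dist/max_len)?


Word 1: "distant" (length 7)
Word 2: "constant" (length 8)
One optimal edit sequence:
  1. insert 'c'  (+1)
  2. substitute 'd' -> 'o'  (+1)
  3. substitute 'i' -> 'n'  (+1)
  4. keep 's'
  5. keep 't'
  6. keep 'a'
  7. keep 'n'
  8. keep 't'
Edit distance = 3
Max length = max(7, 8) = 8
Similarity = 1 - 3/8
= 0.6250


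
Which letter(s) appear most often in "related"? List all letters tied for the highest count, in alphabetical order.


Word: "related"
Letter counts:
  'a': 1
  'd': 1
  'e': 2
  'l': 1
  'r': 1
  't': 1
Maximum count = 2
Most frequent = 'e' (2 times each)


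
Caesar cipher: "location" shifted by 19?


Word: "location"
Shift: 19
Each letter → (letter + shift) mod 26:
  'l' (11) + 19 = 4 → 'e'
  'o' (14) + 19 = 7 → 'h'
  'c' (2) + 19 = 21 → 'v'
  'a' (0) + 19 = 19 → 't'
  't' (19) + 19 = 12 → 'm'
  'i' (8) + 19 = 1 → 'b'
  'o' (14) + 19 = 7 → 'h'
  'n' (13) + 19 = 6 → 'g'
Result = "ehvtmbhg"


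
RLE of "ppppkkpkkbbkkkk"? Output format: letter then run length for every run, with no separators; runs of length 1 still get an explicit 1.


String: "ppppkkpkkbbkkkk"
Scanning for consecutive runs:
  'p' x 4
  'k' x 2
  'p' x 1
  'k' x 2
  'b' x 2
  'k' x 4
RLE = "p4k2p1k2b2k4"


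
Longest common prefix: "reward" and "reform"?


Word 1: "reward"
Word 2: "reform"
Comparing from start:
  Pos 0: 'r' == 'r'
  Pos 1: 'e' == 'e'
  Pos 2: 'w' != 'f' (stop)
LCP = "re" (length 2)


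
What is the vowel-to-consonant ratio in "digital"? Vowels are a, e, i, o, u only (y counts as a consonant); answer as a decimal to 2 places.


Word: "digital"
Vowels (a,e,i,o,u): 3
Consonants: 4
Ratio = 3/4
= 0.75


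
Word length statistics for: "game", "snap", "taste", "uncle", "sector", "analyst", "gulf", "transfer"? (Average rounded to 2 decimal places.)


Lengths: "game"=4, "snap"=4, "taste"=5, "uncle"=5, "sector"=6, "analyst"=7, "gulf"=4, "transfer"=8
Sum = 43, Count = 8
Average = 43/8 = 5.38
= avg=5.38, min=4, max=8


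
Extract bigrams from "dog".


Word: "dog" (length 3)
Number of bigrams = 3 - 2 + 1 = 2
  Position 0: "do"
  Position 1: "og"
Bigrams = "do", "og"


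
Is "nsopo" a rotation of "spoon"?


Word: "spoon", Candidate: "nsopo"
Method: check if candidate is substring of word+word
"spoonspoon" contains "nsopo"? No
Is rotation = No


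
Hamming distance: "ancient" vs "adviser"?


Comparing character by character (same length = 7):
  Pos 0: 'a' vs 'a' =
  Pos 1: 'n' vs 'd' !=
  Pos 2: 'c' vs 'v' !=
  Pos 3: 'i' vs 'i' =
  Pos 4: 'e' vs 's' !=
  Pos 5: 'n' vs 'e' !=
  Pos 6: 't' vs 'r' !=
Hamming distance = 5


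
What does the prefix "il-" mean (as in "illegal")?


Prefix: il-
Example: illegal = il- + legal
Meaning = not


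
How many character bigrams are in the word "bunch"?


Word: "bunch" (length 5)
Number of 2-grams = length - 2 + 1 = 5 - 2 + 1
= 4


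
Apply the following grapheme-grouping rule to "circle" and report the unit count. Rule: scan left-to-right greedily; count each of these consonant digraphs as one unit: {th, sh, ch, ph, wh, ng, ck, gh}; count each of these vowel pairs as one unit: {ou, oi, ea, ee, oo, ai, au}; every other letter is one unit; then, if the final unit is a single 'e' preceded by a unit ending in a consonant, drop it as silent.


Word: "circle" (6 letters)
Left-to-right scan:
  (1) 'c' (letter)
  (2) 'i' (letter)
  (3) 'r' (letter)
  (4) 'c' (letter)
  (5) 'l' (letter)
  (6) 'e' (letter)
Units from scan: 6
Final unit is 'e' after a consonant -> drop as silent (-1)
Sound units = 5 units


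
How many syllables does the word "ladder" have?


Word: "ladder"
Syllable breakdown: lad · der
Counting: 2 parts
= 2 syllables


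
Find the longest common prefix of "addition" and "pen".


Word 1: "addition"
Word 2: "pen"
Comparing from start:
  Pos 0: 'a' != 'p' (stop)
LCP = "" (length 0)


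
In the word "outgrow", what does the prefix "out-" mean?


Prefix: out-
Example: outgrow (out- + grow)
Meaning = surpass


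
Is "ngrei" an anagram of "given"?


Word 1: "given" → sorted: eginv
Word 2: "ngrei" → sorted: eginr
Same letters? eginv != eginr
Anagram = No


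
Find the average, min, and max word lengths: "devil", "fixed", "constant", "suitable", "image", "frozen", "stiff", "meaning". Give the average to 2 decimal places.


Lengths: "devil"=5, "fixed"=5, "constant"=8, "suitable"=8, "image"=5, "frozen"=6, "stiff"=5, "meaning"=7
Sum = 49, Count = 8
Average = 49/8 = 6.13
= avg=6.13, min=5, max=8


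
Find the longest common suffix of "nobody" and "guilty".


Word 1: "nobody"
Word 2: "guilty"
Comparing from end:
  Pos -1: 'y' == 'y'
  Pos -2: 'd' != 't' (stop)
LCS = "y" (length 1)


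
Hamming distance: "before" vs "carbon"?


Comparing character by character (same length = 6):
  Pos 0: 'b' vs 'c' !=
  Pos 1: 'e' vs 'a' !=
  Pos 2: 'f' vs 'r' !=
  Pos 3: 'o' vs 'b' !=
  Pos 4: 'r' vs 'o' !=
  Pos 5: 'e' vs 'n' !=
Hamming distance = 6


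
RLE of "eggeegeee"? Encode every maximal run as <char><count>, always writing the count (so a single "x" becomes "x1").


String: "eggeegeee"
Scanning for consecutive runs:
  'e' x 1
  'g' x 2
  'e' x 2
  'g' x 1
  'e' x 3
RLE = "e1g2e2g1e3"


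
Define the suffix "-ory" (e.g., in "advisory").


Suffix: -ory
Example: advisory (advise + -ory, with a spelling change)
Meaning = relating to / place for


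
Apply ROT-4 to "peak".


Word: "peak"
Shift: 4
Each letter → (letter + shift) mod 26:
  'p' (15) + 4 = 19 → 't'
  'e' (4) + 4 = 8 → 'i'
  'a' (0) + 4 = 4 → 'e'
  'k' (10) + 4 = 14 → 'o'
Result = "tieo"


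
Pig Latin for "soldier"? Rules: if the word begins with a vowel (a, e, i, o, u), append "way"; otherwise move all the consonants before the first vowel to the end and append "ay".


Word: "soldier"
Starts with consonant(s) → move to end, add 'ay'
Consonant cluster: "s"
Pig Latin = "oldiersay"


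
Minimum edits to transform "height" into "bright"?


Word 1: "height" (length 6)
Word 2: "bright" (length 6)
One optimal edit sequence (insert/delete/substitute each cost 1):
  1. substitute 'h' -> 'b'  (+1)
  2. substitute 'e' -> 'r'  (+1)
  3. keep 'i'
  4. keep 'g'
  5. keep 'h'
  6. keep 't'
Total edit operations: 2
Edit distance = 2


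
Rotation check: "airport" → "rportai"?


Word: "airport", Candidate: "rportai"
Method: check if candidate is substring of word+word
"airportairport" contains "rportai"? Yes
Is rotation = Yes


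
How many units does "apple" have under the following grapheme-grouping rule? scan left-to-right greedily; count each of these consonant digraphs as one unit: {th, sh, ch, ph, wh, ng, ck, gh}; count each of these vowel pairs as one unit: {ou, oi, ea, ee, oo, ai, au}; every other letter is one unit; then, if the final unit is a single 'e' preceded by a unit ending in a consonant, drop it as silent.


Word: "apple" (5 letters)
Left-to-right scan:
  1. 'a' (letter)
  2. 'p' (letter)
  3. 'p' (letter)
  4. 'l' (letter)
  5. 'e' (letter)
Units from scan: 5
Final unit is 'e' after a consonant -> drop as silent (-1)
Sound units = 4 units


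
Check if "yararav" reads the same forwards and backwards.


Word: "yararav"
Reversed: "vararay"
Forward == Backward? yararav != vararay
Palindrome = No


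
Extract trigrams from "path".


Word: "path" (length 4)
Number of trigrams = 4 - 3 + 1 = 2
  Position 0: "pat"
  Position 1: "ath"
Trigrams = "pat", "ath"


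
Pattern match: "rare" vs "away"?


Pattern of "rare": [0, 1, 0, 2]
Pattern of "away": [0, 1, 0, 2]
Patterns match
Same pattern = Yes


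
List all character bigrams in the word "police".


Word: "police" (length 6)
Number of bigrams = 6 - 2 + 1 = 5
  Position 0: "po"
  Position 1: "ol"
  Position 2: "li"
  Position 3: "ic"
  Position 4: "ce"
Bigrams = "po", "ol", "li", "ic", "ce"


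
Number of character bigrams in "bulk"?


Word: "bulk" (length 4)
Number of 2-grams = length - 2 + 1 = 4 - 2 + 1
= 3


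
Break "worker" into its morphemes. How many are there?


Word: "worker"
Morphemes: work + -er
Each morpheme carries meaning
= 2 morphemes


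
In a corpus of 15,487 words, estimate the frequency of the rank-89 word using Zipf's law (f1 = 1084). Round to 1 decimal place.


Zipf's law: f(r) = f(1) / r
f(1) = 1084
f(89) = 1084 / 89
= 12.2 occurrences


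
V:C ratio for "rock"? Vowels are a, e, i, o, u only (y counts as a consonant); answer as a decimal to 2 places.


Word: "rock"
Vowels (a,e,i,o,u): 1
Consonants: 3
Ratio = 1/3
= 0.33


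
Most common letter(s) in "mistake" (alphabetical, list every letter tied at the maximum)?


Word: "mistake"
Letter counts:
  'a': 1
  'e': 1
  'i': 1
  'k': 1
  'm': 1
  's': 1
  't': 1
Maximum count = 1
Most frequent = 'a', 'e', 'i', 'k', 'm', 's', 't' (1 time each)


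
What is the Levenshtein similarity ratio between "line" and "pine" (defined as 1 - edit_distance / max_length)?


Word 1: "line" (length 4)
Word 2: "pine" (length 4)
One optimal edit sequence:
  1. substitute 'l' -> 'p'  (+1)
  2. keep 'i'
  3. keep 'n'
  4. keep 'e'
Edit distance = 1
Max length = max(4, 4) = 4
Similarity = 1 - 1/4
= 0.7500


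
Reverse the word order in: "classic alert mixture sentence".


Original: "classic alert mixture sentence"
Words (1..n): classic | alert | mixture | sentence
Reversed (n..1): sentence | mixture | alert | classic
Result = "sentence mixture alert classic"


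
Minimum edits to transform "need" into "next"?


Word 1: "need" (length 4)
Word 2: "next" (length 4)
One optimal edit sequence (insert/delete/substitute each cost 1):
  1. keep 'n'
  2. keep 'e'
  3. substitute 'e' -> 'x'  (+1)
  4. substitute 'd' -> 't'  (+1)
Total edit operations: 2
Edit distance = 2


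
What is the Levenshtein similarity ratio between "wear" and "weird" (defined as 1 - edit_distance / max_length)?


Word 1: "wear" (length 4)
Word 2: "weird" (length 5)
One optimal edit sequence:
  1. keep 'w'
  2. keep 'e'
  3. substitute 'a' -> 'i'  (+1)
  4. keep 'r'
  5. insert 'd'  (+1)
Edit distance = 2
Max length = max(4, 5) = 5
Similarity = 1 - 2/5
= 0.6000


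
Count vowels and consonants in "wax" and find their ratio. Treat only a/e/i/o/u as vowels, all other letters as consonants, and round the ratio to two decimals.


Word: "wax"
Vowels (a,e,i,o,u): 1
Consonants: 2
Ratio = 1/2
= 0.50


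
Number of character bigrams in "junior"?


Word: "junior" (length 6)
Number of 2-grams = length - 2 + 1 = 6 - 2 + 1
= 5


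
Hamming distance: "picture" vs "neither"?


Comparing character by character (same length = 7):
  Pos 0: 'p' vs 'n' !=
  Pos 1: 'i' vs 'e' !=
  Pos 2: 'c' vs 'i' !=
  Pos 3: 't' vs 't' =
  Pos 4: 'u' vs 'h' !=
  Pos 5: 'r' vs 'e' !=
  Pos 6: 'e' vs 'r' !=
Hamming distance = 6


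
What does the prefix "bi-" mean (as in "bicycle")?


Prefix: bi-
Example: bicycle = bi- + cycle
Meaning = two


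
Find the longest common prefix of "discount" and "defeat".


Word 1: "discount"
Word 2: "defeat"
Comparing from start:
  Pos 0: 'd' == 'd'
  Pos 1: 'i' != 'e' (stop)
LCP = "d" (length 1)


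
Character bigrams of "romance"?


Word: "romance" (length 7)
Number of bigrams = 7 - 2 + 1 = 6
  Position 0: "ro"
  Position 1: "om"
  Position 2: "ma"
  Position 3: "an"
  Position 4: "nc"
  Position 5: "ce"
Bigrams = "ro", "om", "ma", "an", "nc", "ce"


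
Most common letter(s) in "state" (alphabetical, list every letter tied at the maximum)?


Word: "state"
Letter counts:
  'a': 1
  'e': 1
  's': 1
  't': 2
Maximum count = 2
Most frequent = 't' (2 times each)


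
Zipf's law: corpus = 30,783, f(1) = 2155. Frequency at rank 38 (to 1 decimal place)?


Zipf's law: f(r) = f(1) / r
f(1) = 2155
f(38) = 2155 / 38
= 56.7 occurrences


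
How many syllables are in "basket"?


Word: "basket"
Syllable breakdown: bas · ket
Counting: 2 parts
= 2 syllables


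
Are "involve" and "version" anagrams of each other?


Word 1: "involve" → sorted: eilnovv
Word 2: "version" → sorted: einorsv
Same letters? eilnovv != einorsv
Anagram = No


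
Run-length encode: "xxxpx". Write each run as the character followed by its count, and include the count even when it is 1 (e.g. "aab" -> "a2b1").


String: "xxxpx"
Scanning for consecutive runs:
  'x' x 3
  'p' x 1
  'x' x 1
RLE = "x3p1x1"


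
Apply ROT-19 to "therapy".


Word: "therapy"
Shift: 19
Each letter → (letter + shift) mod 26:
  't' (19) + 19 = 12 → 'm'
  'h' (7) + 19 = 0 → 'a'
  'e' (4) + 19 = 23 → 'x'
  'r' (17) + 19 = 10 → 'k'
  'a' (0) + 19 = 19 → 't'
  'p' (15) + 19 = 8 → 'i'
  'y' (24) + 19 = 17 → 'r'
Result = "maxktir"


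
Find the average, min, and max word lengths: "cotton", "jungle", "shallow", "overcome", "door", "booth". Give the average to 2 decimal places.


Lengths: "cotton"=6, "jungle"=6, "shallow"=7, "overcome"=8, "door"=4, "booth"=5
Sum = 36, Count = 6
Average = 36/6 = 6.00
= avg=6.00, min=4, max=8


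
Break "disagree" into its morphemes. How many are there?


Word: "disagree"
Morphemes: dis- / agree
Each morpheme carries meaning
= 2 morphemes


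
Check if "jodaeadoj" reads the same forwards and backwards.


Word: "jodaeadoj"
Reversed: "jodaeadoj"
Forward == Backward? jodaeadoj == jodaeadoj
Palindrome = Yes


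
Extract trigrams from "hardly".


Word: "hardly" (length 6)
Number of trigrams = 6 - 3 + 1 = 4
  Position 0: "har"
  Position 1: "ard"
  Position 2: "rdl"
  Position 3: "dly"
Trigrams = "har", "ard", "rdl", "dly"


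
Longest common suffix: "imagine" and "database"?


Word 1: "imagine"
Word 2: "database"
Comparing from end:
  Pos -1: 'e' == 'e'
  Pos -2: 'n' != 's' (stop)
LCS = "e" (length 1)


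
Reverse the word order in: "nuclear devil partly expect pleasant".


Original: "nuclear devil partly expect pleasant"
Words (1..n): nuclear | devil | partly | expect | pleasant
Reversed (n..1): pleasant | expect | partly | devil | nuclear
Result = "pleasant expect partly devil nuclear"


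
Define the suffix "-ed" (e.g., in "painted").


Suffix: -ed
As in: painted -> paint + -ed
Meaning = past tense


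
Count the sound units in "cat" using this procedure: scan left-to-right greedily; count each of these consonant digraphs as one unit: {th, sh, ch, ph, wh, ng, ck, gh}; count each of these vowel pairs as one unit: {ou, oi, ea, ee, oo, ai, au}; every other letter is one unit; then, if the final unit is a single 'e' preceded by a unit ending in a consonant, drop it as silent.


Word: "cat" (3 letters)
Left-to-right scan:
  [1] 'c' (letter)
  [2] 'a' (letter)
  [3] 't' (letter)
Units from scan: 3
Sound units = 3 units


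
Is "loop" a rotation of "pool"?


Word: "pool", Candidate: "loop"
Method: check if candidate is substring of word+word
"poolpool" contains "loop"? No
Is rotation = No


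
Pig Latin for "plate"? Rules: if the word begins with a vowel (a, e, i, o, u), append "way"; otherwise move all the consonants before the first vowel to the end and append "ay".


Word: "plate"
Starts with consonant(s) → move to end, add 'ay'
Consonant cluster: "pl"
Pig Latin = "ateplay"


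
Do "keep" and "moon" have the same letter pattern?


Pattern of "keep": [0, 1, 1, 2]
Pattern of "moon": [0, 1, 1, 2]
Patterns match
Same pattern = Yes


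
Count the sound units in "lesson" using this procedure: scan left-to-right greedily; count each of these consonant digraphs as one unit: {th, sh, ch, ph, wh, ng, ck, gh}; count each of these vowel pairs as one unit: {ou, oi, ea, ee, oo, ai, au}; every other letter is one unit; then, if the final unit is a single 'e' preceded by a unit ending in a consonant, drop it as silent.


Word: "lesson" (6 letters)
Left-to-right scan:
  1. 'l' (letter)
  2. 'e' (letter)
  3. 's' (letter)
  4. 's' (letter)
  5. 'o' (letter)
  6. 'n' (letter)
Units from scan: 6
Sound units = 6 units


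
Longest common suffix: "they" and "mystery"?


Word 1: "they"
Word 2: "mystery"
Comparing from end:
  Pos -1: 'y' == 'y'
  Pos -2: 'e' != 'r' (stop)
LCS = "y" (length 1)


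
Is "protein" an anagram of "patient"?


Word 1: "patient" → sorted: aeinptt
Word 2: "protein" → sorted: einoprt
Same letters? aeinptt != einoprt
Anagram = No


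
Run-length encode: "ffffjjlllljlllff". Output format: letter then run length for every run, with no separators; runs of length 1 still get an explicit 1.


String: "ffffjjlllljlllff"
Scanning for consecutive runs:
  'f' x 4
  'j' x 2
  'l' x 4
  'j' x 1
  'l' x 3
  'f' x 2
RLE = "f4j2l4j1l3f2"


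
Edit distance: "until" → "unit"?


Word 1: "until" (length 5)
Word 2: "unit" (length 4)
One optimal edit sequence (insert/delete/substitute each cost 1):
  1. keep 'u'
  2. keep 'n'
  3. delete 't'  (+1)
  4. keep 'i'
  5. substitute 'l' -> 't'  (+1)
Total edit operations: 2
Edit distance = 2


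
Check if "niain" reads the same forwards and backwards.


Word: "niain"
Reversed: "niain"
Forward == Backward? niain == niain
Palindrome = Yes


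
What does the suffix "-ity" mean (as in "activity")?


Suffix: -ity
Example: activity = active + -ity, with a spelling change
Meaning = quality of


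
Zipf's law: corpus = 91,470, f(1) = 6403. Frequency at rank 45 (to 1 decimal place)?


Zipf's law: f(r) = f(1) / r
f(1) = 6403
f(45) = 6403 / 45
= 142.3 occurrences


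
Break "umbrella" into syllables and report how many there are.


Word: "umbrella"
Syllable breakdown: um | brel | la
Counting: 3 parts
= 3 syllables


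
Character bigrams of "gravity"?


Word: "gravity" (length 7)
Number of bigrams = 7 - 2 + 1 = 6
  Position 0: "gr"
  Position 1: "ra"
  Position 2: "av"
  Position 3: "vi"
  Position 4: "it"
  Position 5: "ty"
Bigrams = "gr", "ra", "av", "vi", "it", "ty"


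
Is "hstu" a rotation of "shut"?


Word: "shut", Candidate: "hstu"
Method: check if candidate is substring of word+word
"shutshut" contains "hstu"? No
Is rotation = No


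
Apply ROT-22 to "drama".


Word: "drama"
Shift: 22
Each letter → (letter + shift) mod 26:
  'd' (3) + 22 = 25 → 'z'
  'r' (17) + 22 = 13 → 'n'
  'a' (0) + 22 = 22 → 'w'
  'm' (12) + 22 = 8 → 'i'
  'a' (0) + 22 = 22 → 'w'
Result = "znwiw"


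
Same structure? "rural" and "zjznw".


Pattern of "rural": [0, 1, 0, 2, 3]
Pattern of "zjznw": [0, 1, 0, 2, 3]
Patterns match
Same pattern = Yes


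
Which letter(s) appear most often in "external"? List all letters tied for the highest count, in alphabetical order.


Word: "external"
Letter counts:
  'a': 1
  'e': 2
  'l': 1
  'n': 1
  'r': 1
  't': 1
  'x': 1
Maximum count = 2
Most frequent = 'e' (2 times each)


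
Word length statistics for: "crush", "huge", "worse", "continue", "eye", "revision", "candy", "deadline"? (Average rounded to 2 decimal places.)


Lengths: "crush"=5, "huge"=4, "worse"=5, "continue"=8, "eye"=3, "revision"=8, "candy"=5, "deadline"=8
Sum = 46, Count = 8
Average = 46/8 = 5.75
= avg=5.75, min=3, max=8


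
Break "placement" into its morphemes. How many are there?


Word: "placement"
Morphemes: place / -ment
Each morpheme carries meaning
= 2 morphemes


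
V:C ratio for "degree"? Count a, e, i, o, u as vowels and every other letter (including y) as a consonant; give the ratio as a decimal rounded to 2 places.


Word: "degree"
Vowels (a,e,i,o,u): 3
Consonants: 3
Ratio = 3/3
= 1.00


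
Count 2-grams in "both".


Word: "both" (length 4)
Number of 2-grams = length - 2 + 1 = 4 - 2 + 1
= 3


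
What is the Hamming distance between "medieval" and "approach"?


Comparing character by character (same length = 8):
  Pos 0: 'm' vs 'a' !=
  Pos 1: 'e' vs 'p' !=
  Pos 2: 'd' vs 'p' !=
  Pos 3: 'i' vs 'r' !=
  Pos 4: 'e' vs 'o' !=
  Pos 5: 'v' vs 'a' !=
  Pos 6: 'a' vs 'c' !=
  Pos 7: 'l' vs 'h' !=
Hamming distance = 8


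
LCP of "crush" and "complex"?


Word 1: "crush"
Word 2: "complex"
Comparing from start:
  Pos 0: 'c' == 'c'
  Pos 1: 'r' != 'o' (stop)
LCP = "c" (length 1)


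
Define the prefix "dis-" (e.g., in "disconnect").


Prefix: dis-
As in: disconnect -> dis- + connect
Meaning = not / opposite


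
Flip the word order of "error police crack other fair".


Original: "error police crack other fair"
Words (1..n): error | police | crack | other | fair
Reversed (n..1): fair | other | crack | police | error
Result = "fair other crack police error"


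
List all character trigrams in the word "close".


Word: "close" (length 5)
Number of trigrams = 5 - 3 + 1 = 3
  Position 0: "clo"
  Position 1: "los"
  Position 2: "ose"
Trigrams = "clo", "los", "ose"


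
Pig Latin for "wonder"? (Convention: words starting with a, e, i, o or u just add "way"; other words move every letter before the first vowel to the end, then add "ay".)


Word: "wonder"
Starts with consonant(s) → move to end, add 'ay'
Consonant cluster: "w"
Pig Latin = "onderway"


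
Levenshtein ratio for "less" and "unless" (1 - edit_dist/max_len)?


Word 1: "less" (length 4)
Word 2: "unless" (length 6)
One optimal edit sequence:
  1. insert 'u'  (+1)
  2. insert 'n'  (+1)
  3. keep 'l'
  4. keep 'e'
  5. keep 's'
  6. keep 's'
Edit distance = 2
Max length = max(4, 6) = 6
Similarity = 1 - 2/6
= 0.6667


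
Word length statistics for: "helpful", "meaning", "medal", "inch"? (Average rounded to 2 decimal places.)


Lengths: "helpful"=7, "meaning"=7, "medal"=5, "inch"=4
Sum = 23, Count = 4
Average = 23/4 = 5.75
= avg=5.75, min=4, max=7


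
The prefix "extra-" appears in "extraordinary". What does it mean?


Prefix: extra-
Example: extraordinary (extra- + ordinary)
Meaning = beyond


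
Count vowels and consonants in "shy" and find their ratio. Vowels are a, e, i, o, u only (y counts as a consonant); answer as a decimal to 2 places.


Word: "shy"
Vowels (a,e,i,o,u): 0
Consonants: 3
Ratio = 0/3
= 0.00


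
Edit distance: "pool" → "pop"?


Word 1: "pool" (length 4)
Word 2: "pop" (length 3)
One optimal edit sequence (insert/delete/substitute each cost 1):
  1. keep 'p'
  2. delete 'o'  (+1)
  3. keep 'o'
  4. substitute 'l' -> 'p'  (+1)
Total edit operations: 2
Edit distance = 2


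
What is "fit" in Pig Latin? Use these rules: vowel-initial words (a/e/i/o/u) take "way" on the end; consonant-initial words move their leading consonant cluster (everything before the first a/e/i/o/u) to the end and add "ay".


Word: "fit"
Starts with consonant(s) → move to end, add 'ay'
Consonant cluster: "f"
Pig Latin = "itfay"


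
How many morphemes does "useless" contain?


Word: "useless"
Morphemes: use / -less
Each morpheme carries meaning
= 2 morphemes


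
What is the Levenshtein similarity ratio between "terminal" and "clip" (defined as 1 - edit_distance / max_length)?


Word 1: "terminal" (length 8)
Word 2: "clip" (length 4)
One optimal edit sequence:
  1. delete 't'  (+1)
  2. delete 'e'  (+1)
  3. substitute 'r' -> 'c'  (+1)
  4. substitute 'm' -> 'l'  (+1)
  5. keep 'i'
  6. delete 'n'  (+1)
  7. delete 'a'  (+1)
  8. substitute 'l' -> 'p'  (+1)
Edit distance = 7
Max length = max(8, 4) = 8
Similarity = 1 - 7/8
= 0.1250


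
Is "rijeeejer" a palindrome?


Word: "rijeeejer"
Reversed: "rejeeejir"
Forward == Backward? rijeeejer != rejeeejir
Palindrome = No


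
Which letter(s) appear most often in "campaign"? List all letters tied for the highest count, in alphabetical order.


Word: "campaign"
Letter counts:
  'a': 2
  'c': 1
  'g': 1
  'i': 1
  'm': 1
  'n': 1
  'p': 1
Maximum count = 2
Most frequent = 'a' (2 times each)


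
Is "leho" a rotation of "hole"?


Word: "hole", Candidate: "leho"
Method: check if candidate is substring of word+word
"holehole" contains "leho"? Yes
Is rotation = Yes


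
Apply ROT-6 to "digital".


Word: "digital"
Shift: 6
Each letter → (letter + shift) mod 26:
  'd' (3) + 6 = 9 → 'j'
  'i' (8) + 6 = 14 → 'o'
  'g' (6) + 6 = 12 → 'm'
  'i' (8) + 6 = 14 → 'o'
  't' (19) + 6 = 25 → 'z'
  'a' (0) + 6 = 6 → 'g'
  'l' (11) + 6 = 17 → 'r'
Result = "jomozgr"


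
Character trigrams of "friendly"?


Word: "friendly" (length 8)
Number of trigrams = 8 - 3 + 1 = 6
  Position 0: "fri"
  Position 1: "rie"
  Position 2: "ien"
  Position 3: "end"
  Position 4: "ndl"
  Position 5: "dly"
Trigrams = "fri", "rie", "ien", "end", "ndl", "dly"


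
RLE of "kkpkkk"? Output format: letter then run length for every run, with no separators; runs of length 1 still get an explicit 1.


String: "kkpkkk"
Scanning for consecutive runs:
  'k' x 2
  'p' x 1
  'k' x 3
RLE = "k2p1k3"


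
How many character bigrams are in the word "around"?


Word: "around" (length 6)
Number of 2-grams = length - 2 + 1 = 6 - 2 + 1
= 5


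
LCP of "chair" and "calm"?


Word 1: "chair"
Word 2: "calm"
Comparing from start:
  Pos 0: 'c' == 'c'
  Pos 1: 'h' != 'a' (stop)
LCP = "c" (length 1)


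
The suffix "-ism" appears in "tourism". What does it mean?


Suffix: -ism
As in: tourism -> tour + -ism
Meaning = belief / practice


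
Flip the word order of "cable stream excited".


Original: "cable stream excited"
Words (1..n): cable | stream | excited
Reversed (n..1): excited | stream | cable
Result = "excited stream cable"


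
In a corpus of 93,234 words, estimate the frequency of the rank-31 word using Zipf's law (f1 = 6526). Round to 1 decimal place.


Zipf's law: f(r) = f(1) / r
f(1) = 6526
f(31) = 6526 / 31
= 210.5 occurrences


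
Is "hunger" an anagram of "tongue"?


Word 1: "tongue" → sorted: egnotu
Word 2: "hunger" → sorted: eghnru
Same letters? egnotu != eghnru
Anagram = No


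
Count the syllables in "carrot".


Word: "carrot"
Syllable breakdown: car / rot
Counting: 2 parts
= 2 syllables


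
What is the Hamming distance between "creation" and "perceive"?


Comparing character by character (same length = 8):
  Pos 0: 'c' vs 'p' !=
  Pos 1: 'r' vs 'e' !=
  Pos 2: 'e' vs 'r' !=
  Pos 3: 'a' vs 'c' !=
  Pos 4: 't' vs 'e' !=
  Pos 5: 'i' vs 'i' =
  Pos 6: 'o' vs 'v' !=
  Pos 7: 'n' vs 'e' !=
Hamming distance = 7


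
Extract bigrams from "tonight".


Word: "tonight" (length 7)
Number of bigrams = 7 - 2 + 1 = 6
  Position 0: "to"
  Position 1: "on"
  Position 2: "ni"
  Position 3: "ig"
  Position 4: "gh"
  Position 5: "ht"
Bigrams = "to", "on", "ni", "ig", "gh", "ht"


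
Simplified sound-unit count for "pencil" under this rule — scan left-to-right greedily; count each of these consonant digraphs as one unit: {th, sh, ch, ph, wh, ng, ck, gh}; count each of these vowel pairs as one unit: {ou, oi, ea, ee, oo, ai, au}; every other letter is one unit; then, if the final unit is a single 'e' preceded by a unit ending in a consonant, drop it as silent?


Word: "pencil" (6 letters)
Left-to-right scan:
  1. 'p' (letter)
  2. 'e' (letter)
  3. 'n' (letter)
  4. 'c' (letter)
  5. 'i' (letter)
  6. 'l' (letter)
Units from scan: 6
Sound units = 6 units


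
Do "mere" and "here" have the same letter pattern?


Pattern of "mere": [0, 1, 2, 1]
Pattern of "here": [0, 1, 2, 1]
Patterns match
Same pattern = Yes


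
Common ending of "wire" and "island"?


Word 1: "wire"
Word 2: "island"
Comparing from end:
  Pos -1: 'e' != 'd' (stop)
LCS = "" (length 0)


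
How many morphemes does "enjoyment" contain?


Word: "enjoyment"
Morphemes: en- + joy + -ment
Each morpheme carries meaning
= 3 morphemes
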